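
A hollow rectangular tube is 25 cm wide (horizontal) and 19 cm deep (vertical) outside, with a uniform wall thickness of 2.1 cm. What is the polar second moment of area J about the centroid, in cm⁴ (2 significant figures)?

J ≈ 2.2 × 10⁴ cm⁴

Break the section into simple shapes (no overlaps), measuring from the bottom-left corner of the bounding box.
Outer rectangle: 25 × 19, A = 475 cm², y = 9.5 cm, Ī = 14 290 cm⁴.
Inner void (subtracted): 20.8 × 14.8, A = 307.8 cm², y = 9.5 cm, Ī = 5 619 cm⁴.
By symmetry the centroid is at mid-height, ȳ = 9.5 cm.
All pieces are centred on the centroidal x-axis, so I = ΣĪ (holes subtracted) = 8 670 cm⁴.
Repeating about the centroidal y-axis gives I_y = 13 641 cm⁴.
Polar second moment: J = I_x + I_y = 22 311 cm⁴.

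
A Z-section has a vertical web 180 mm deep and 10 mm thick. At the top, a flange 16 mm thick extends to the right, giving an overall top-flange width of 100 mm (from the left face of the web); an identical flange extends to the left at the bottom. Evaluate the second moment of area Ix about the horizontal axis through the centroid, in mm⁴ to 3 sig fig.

Ix ≈ 2.43 × 10⁷ mm⁴

Decompose the section into non-overlapping parts with the origin at the bottom-left of its bounding rectangle.
Web: 10 × 180, A = 1 800 mm², y = 90 mm, Ī = 4 860 000 mm⁴.
Top flange (beyond web): 90 × 16, A = 1 440 mm², y = 172 mm, Ī = 30 720 mm⁴.
Bottom flange (beyond web): 90 × 16, A = 1 440 mm², y = 8 mm, Ī = 30 720 mm⁴.
Centroid: ȳ = ΣA·y / ΣA = 90 mm.
Transfer each piece to the horizontal axis through the centroid using Ī + A·d² with d = y − 90:
  web: d = 0 mm → contributes +4 860 000 mm⁴
  top flange (beyond web): d = 82 mm → contributes +9 713 280 mm⁴
  bottom flange (beyond web): d = -82 mm → contributes +9 713 280 mm⁴
Total I = 24 286 560 mm⁴.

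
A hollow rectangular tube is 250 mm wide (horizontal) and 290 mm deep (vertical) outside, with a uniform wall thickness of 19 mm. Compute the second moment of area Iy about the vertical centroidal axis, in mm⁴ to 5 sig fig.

Decompose the section into non-overlapping parts with the origin at the bottom-left of its bounding rectangle.
Outer rectangle: 250 × 290, A = 72 500 mm², x = 125 mm, Ī = 377 604 167 mm⁴.
Inner void (subtracted): 212 × 252, A = 53 424 mm², x = 125 mm, Ī = 200 090 688 mm⁴.
By symmetry the centroid is at mid-width, x̄ = 125 mm.
All pieces are centred on the vertical centroidal axis, so I = ΣĪ (holes subtracted) = 177 513 479 mm⁴.

Iy ≈ 1.7751 × 10⁸ mm⁴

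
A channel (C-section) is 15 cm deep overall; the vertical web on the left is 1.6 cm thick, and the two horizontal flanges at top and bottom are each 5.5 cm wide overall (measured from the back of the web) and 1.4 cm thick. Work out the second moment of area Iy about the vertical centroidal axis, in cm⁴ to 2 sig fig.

Iy ≈ 76 cm⁴

Break the section into simple shapes (no overlaps), measuring from the bottom-left corner of the bounding box.
Web: 1.6 × 15, A = 24 cm², x = 0.8 cm, Ī = 5.12 cm⁴.
Top flange (beyond web): 3.9 × 1.4, A = 5.46 cm², x = 3.55 cm, Ī = 6.921 cm⁴.
Bottom flange (beyond web): 3.9 × 1.4, A = 5.46 cm², x = 3.55 cm, Ī = 6.921 cm⁴.
Centroid: x̄ = ΣA·x / ΣA = 1.66 cm.
Transfer each piece to the vertical centroidal axis using Ī + A·d² with d = x − 1.66:
  web: d = -0.86 cm → contributes +22.87 cm⁴
  top flange (beyond web): d = 1.89 cm → contributes +26.42 cm⁴
  bottom flange (beyond web): d = 1.89 cm → contributes +26.42 cm⁴
Total I = 75.72 cm⁴.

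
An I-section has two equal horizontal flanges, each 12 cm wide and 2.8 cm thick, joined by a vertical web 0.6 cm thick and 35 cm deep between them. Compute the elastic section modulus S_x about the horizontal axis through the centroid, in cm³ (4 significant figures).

S_x ≈ 1290 cm³

Break the section into simple shapes (no overlaps), measuring from the bottom-left corner of the bounding box.
Bottom flange: 12 × 2.8, A = 33.6 cm², y = 1.4 cm, Ī = 21.952 cm⁴.
Web: 0.6 × 35, A = 21 cm², y = 20.3 cm, Ī = 2143.75 cm⁴.
Top flange: 12 × 2.8, A = 33.6 cm², y = 39.2 cm, Ī = 21.952 cm⁴.
By symmetry the centroid is at mid-height, ȳ = 20.3 cm.
Transfer each piece to the horizontal axis through the centroid using Ī + A·d² with d = y − 20.3:
  bottom flange: d = -18.9 cm → contributes +12024.2 cm⁴
  web: d = 0 cm → contributes +2143.75 cm⁴
  top flange: d = 18.9 cm → contributes +12024.2 cm⁴
Total I = 26192.2 cm⁴.
Extreme fibre distance c = 20.3 cm; S = I/c = 1290.25 cm³.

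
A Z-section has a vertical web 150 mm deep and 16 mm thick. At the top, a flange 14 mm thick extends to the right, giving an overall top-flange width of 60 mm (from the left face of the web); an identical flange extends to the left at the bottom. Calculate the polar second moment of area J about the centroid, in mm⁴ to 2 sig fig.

Break the section into simple shapes (no overlaps), measuring from the bottom-left corner of the bounding box.
Web: 16 × 150, A = 2 400 mm², y = 75 mm, Ī = 4 500 000 mm⁴.
Top flange (beyond web): 44 × 14, A = 616 mm², y = 143 mm, Ī = 10 061 mm⁴.
Bottom flange (beyond web): 44 × 14, A = 616 mm², y = 7 mm, Ī = 10 061 mm⁴.
Centroid: ȳ = ΣA·y / ΣA = 75 mm.
Transfer each piece to the centroidal x-axis using Ī + A·d² with d = y − 75:
  web: d = 0 mm → contributes +4 500 000 mm⁴
  top flange (beyond web): d = 68 mm → contributes +2 858 445 mm⁴
  bottom flange (beyond web): d = -68 mm → contributes +2 858 445 mm⁴
Total I = 10 216 891 mm⁴.
For the y-axis: x̄ = 52 mm.
Repeating about the centroidal y-axis gives I_y = 1 358 763 mm⁴.
Polar second moment: J = I_x + I_y = 11 575 653 mm⁴.

J ≈ 1.2 × 10⁷ mm⁴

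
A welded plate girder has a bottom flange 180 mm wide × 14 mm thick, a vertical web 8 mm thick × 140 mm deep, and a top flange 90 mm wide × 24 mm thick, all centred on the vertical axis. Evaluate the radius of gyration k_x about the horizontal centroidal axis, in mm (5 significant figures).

Treat the section as a set of non-overlapping primitives; coordinates are from the bounding-box lower-left.
Bottom plate: 180 × 14, A = 2 520 mm², y = 7 mm, Ī = 41 160 mm⁴.
Web plate: 8 × 140, A = 1 120 mm², y = 84 mm, Ī = 1 829 333 mm⁴.
Top plate: 90 × 24, A = 2 160 mm², y = 166 mm, Ī = 103 680 mm⁴.
Centroid: ȳ = ΣA·y / ΣA = 81.08276 mm.
Transfer each piece to the horizontal centroidal axis using Ī + A·d² with d = y − 81.08276:
  bottom plate: d = -74.08276 mm → contributes +13 871 563 mm⁴
  web plate: d = 2.917241 mm → contributes +1 838 865 mm⁴
  top plate: d = 84.91724 mm → contributes +15 679 306 mm⁴
Total I = 31 389 734 mm⁴.
Radius of gyration: k = √(I/A) = √(31 389 734 / 5 800) = 73.56645 mm.

k_x ≈ 73.566 mm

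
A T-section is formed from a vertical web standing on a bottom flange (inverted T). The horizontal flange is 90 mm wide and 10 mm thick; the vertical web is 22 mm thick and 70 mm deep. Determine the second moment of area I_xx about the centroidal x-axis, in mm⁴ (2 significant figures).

Break the section into simple shapes (no overlaps), measuring from the bottom-left corner of the bounding box.
Flange: 90 × 10, A = 900 mm², y = 5 mm, Ī = 7 500 mm⁴.
Web: 22 × 70, A = 1 540 mm², y = 45 mm, Ī = 628 833 mm⁴.
Centroid: ȳ = ΣA·y / ΣA = 30.25 mm.
Transfer each piece to the centroidal x-axis using Ī + A·d² with d = y − 30.25:
  flange: d = -25.25 mm → contributes +581 120 mm⁴
  web: d = 14.75 mm → contributes +964 066 mm⁴
Total I = 1 545 186 mm⁴.

I_xx ≈ 1.5 × 10⁶ mm⁴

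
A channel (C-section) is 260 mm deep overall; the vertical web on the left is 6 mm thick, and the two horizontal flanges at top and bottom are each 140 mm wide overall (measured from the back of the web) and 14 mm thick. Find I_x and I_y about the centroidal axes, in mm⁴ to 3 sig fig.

I_x ≈ 6.56 × 10⁷ mm⁴, I_y ≈ 1.10 × 10⁷ mm⁴

Split into non-overlapping primitives; take the origin at the lower-left of the bounding box.
Web: 6 × 260, A = 1 560 mm², y = 130 mm, Ī = 8 788 000 mm⁴.
Top flange (beyond web): 134 × 14, A = 1 876 mm², y = 253 mm, Ī = 30 641 mm⁴.
Bottom flange (beyond web): 134 × 14, A = 1 876 mm², y = 7 mm, Ī = 30 641 mm⁴.
By symmetry the centroid is at mid-height, ȳ = 130 mm.
Transfer each piece to the centroidal x-axis using Ī + A·d² with d = y − 130:
  web: d = 0 mm → contributes +8 788 000 mm⁴
  top flange (beyond web): d = 123 mm → contributes +28 412 645 mm⁴
  bottom flange (beyond web): d = -123 mm → contributes +28 412 645 mm⁴
Total I = 65 613 291 mm⁴.
For the y-axis: x̄ = 52.443 mm.
Repeating about the centroidal y-axis gives I_y = 11 018 073 mm⁴.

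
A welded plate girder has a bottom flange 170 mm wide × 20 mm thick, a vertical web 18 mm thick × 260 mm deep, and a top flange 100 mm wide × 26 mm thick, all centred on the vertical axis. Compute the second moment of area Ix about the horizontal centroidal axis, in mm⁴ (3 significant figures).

Split into non-overlapping primitives; take the origin at the lower-left of the bounding box.
Bottom plate: 170 × 20, A = 3 400 mm², y = 10 mm, Ī = 113 333 mm⁴.
Web plate: 18 × 260, A = 4 680 mm², y = 150 mm, Ī = 26 364 000 mm⁴.
Top plate: 100 × 26, A = 2 600 mm², y = 293 mm, Ī = 146 467 mm⁴.
Centroid: ȳ = ΣA·y / ΣA = 140.24 mm.
Transfer each piece to the horizontal centroidal axis using Ī + A·d² with d = y − 140.24:
  bottom plate: d = -130.24 mm → contributes +57 788 741 mm⁴
  web plate: d = 9.7566 mm → contributes +26 809 491 mm⁴
  top plate: d = 152.76 mm → contributes +60 816 335 mm⁴
Total I = 145 414 567 mm⁴.

Ix ≈ 1.45 × 10⁸ mm⁴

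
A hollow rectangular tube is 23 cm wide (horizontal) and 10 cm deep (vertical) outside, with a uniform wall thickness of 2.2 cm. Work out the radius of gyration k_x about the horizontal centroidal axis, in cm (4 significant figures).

Treat the section as a set of non-overlapping primitives; coordinates are from the bounding-box lower-left.
Outer rectangle: 23 × 10, A = 230 cm², y = 5 cm, Ī = 1916.67 cm⁴.
Inner void (subtracted): 18.6 × 5.6, A = 104.16 cm², y = 5 cm, Ī = 272.205 cm⁴.
By symmetry the centroid is at mid-height, ȳ = 5 cm.
All pieces are centred on the horizontal centroidal axis, so I = ΣĪ (holes subtracted) = 1644.46 cm⁴.
Radius of gyration: k = √(I/A) = √(1644.46 / 125.84) = 3.61495 cm.

k_x ≈ 3.615 cm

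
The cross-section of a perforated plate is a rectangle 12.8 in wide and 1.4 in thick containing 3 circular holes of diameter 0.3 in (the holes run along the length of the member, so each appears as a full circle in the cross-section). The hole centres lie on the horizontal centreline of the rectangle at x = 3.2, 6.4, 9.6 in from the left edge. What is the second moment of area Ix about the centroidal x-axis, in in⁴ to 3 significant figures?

Ix ≈ 2.93 in⁴

Break the section into simple shapes (no overlaps), measuring from the bottom-left corner of the bounding box.
Plate: 12.8 × 1.4, A = 17.92 in², y = 0.7 in, Ī = 2.9269 in⁴.
Hole 1 (subtracted): ⌀0.3, A = 0.070686 in², y = 0.7 in, Ī = 0.00039761 in⁴.
Hole 2 (subtracted): ⌀0.3, A = 0.070686 in², y = 0.7 in, Ī = 0.00039761 in⁴.
Hole 3 (subtracted): ⌀0.3, A = 0.070686 in², y = 0.7 in, Ī = 0.00039761 in⁴.
By symmetry the centroid is at mid-height, ȳ = 0.7 in.
All pieces are centred on the centroidal x-axis, so I = ΣĪ (holes subtracted) = 2.9257 in⁴.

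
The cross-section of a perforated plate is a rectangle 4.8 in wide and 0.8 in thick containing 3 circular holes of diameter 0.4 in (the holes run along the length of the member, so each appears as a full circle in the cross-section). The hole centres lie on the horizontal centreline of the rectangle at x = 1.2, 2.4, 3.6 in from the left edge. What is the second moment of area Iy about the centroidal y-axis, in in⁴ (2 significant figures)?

Iy ≈ 7.0 in⁴

Split into non-overlapping primitives; take the origin at the lower-left of the bounding box.
Plate: 4.8 × 0.8, A = 3.84 in², x = 2.4 in, Ī = 7.373 in⁴.
Hole 1 (subtracted): ⌀0.4, A = 0.1257 in², x = 1.2 in, Ī = 0.001257 in⁴.
Hole 2 (subtracted): ⌀0.4, A = 0.1257 in², x = 2.4 in, Ī = 0.001257 in⁴.
Hole 3 (subtracted): ⌀0.4, A = 0.1257 in², x = 3.6 in, Ī = 0.001257 in⁴.
By symmetry the centroid is at mid-width, x̄ = 2.4 in.
Transfer each piece to the centroidal y-axis using Ī + A·d² with d = x − 2.4:
  plate: d = 0 in → contributes +7.373 in⁴
  hole 1: d = -1.2 in → contributes −0.1822 in⁴
  hole 2: d = 0 in → contributes −0.001257 in⁴
  hole 3: d = 1.2 in → contributes −0.1822 in⁴
Total I = 7.007 in⁴.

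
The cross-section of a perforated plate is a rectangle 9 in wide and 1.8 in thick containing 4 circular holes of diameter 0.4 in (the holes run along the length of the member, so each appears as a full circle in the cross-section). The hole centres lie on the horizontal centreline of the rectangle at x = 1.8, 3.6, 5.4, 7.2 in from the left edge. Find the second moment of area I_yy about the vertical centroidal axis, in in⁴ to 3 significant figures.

Decompose the section into non-overlapping parts with the origin at the bottom-left of its bounding rectangle.
Plate: 9 × 1.8, A = 16.2 in², x = 4.5 in, Ī = 109.35 in⁴.
Hole 1 (subtracted): ⌀0.4, A = 0.12566 in², x = 1.8 in, Ī = 0.0012566 in⁴.
Hole 2 (subtracted): ⌀0.4, A = 0.12566 in², x = 3.6 in, Ī = 0.0012566 in⁴.
Hole 3 (subtracted): ⌀0.4, A = 0.12566 in², x = 5.4 in, Ī = 0.0012566 in⁴.
Hole 4 (subtracted): ⌀0.4, A = 0.12566 in², x = 7.2 in, Ī = 0.0012566 in⁴.
By symmetry the centroid is at mid-width, x̄ = 4.5 in.
Transfer each piece to the vertical centroidal axis using Ī + A·d² with d = x − 4.5:
  plate: d = 0 in → contributes +109.35 in⁴
  hole 1: d = -2.7 in → contributes −0.91735 in⁴
  hole 2: d = -0.9 in → contributes −0.10304 in⁴
  hole 3: d = 0.9 in → contributes −0.10304 in⁴
  hole 4: d = 2.7 in → contributes −0.91735 in⁴
Total I = 107.31 in⁴.

I_yy ≈ 107 in⁴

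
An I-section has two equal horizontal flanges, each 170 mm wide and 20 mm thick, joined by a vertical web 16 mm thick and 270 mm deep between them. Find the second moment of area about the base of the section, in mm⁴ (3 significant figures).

I_base ≈ 4.37 × 10⁸ mm⁴

Treat the section as a set of non-overlapping primitives; coordinates are from the bounding-box lower-left.
Bottom flange: 170 × 20, A = 3 400 mm², y = 10 mm, Ī = 113 333 mm⁴.
Web: 16 × 270, A = 4 320 mm², y = 155 mm, Ī = 26 244 000 mm⁴.
Top flange: 170 × 20, A = 3 400 mm², y = 300 mm, Ī = 113 333 mm⁴.
Transfer each piece to the base of the section using Ī + A·d² with d = y − 0:
  bottom flange: d = 10 mm → contributes +453 333 mm⁴
  web: d = 155 mm → contributes +130 032 000 mm⁴
  top flange: d = 300 mm → contributes +306 113 333 mm⁴
Total I = 436 598 667 mm⁴.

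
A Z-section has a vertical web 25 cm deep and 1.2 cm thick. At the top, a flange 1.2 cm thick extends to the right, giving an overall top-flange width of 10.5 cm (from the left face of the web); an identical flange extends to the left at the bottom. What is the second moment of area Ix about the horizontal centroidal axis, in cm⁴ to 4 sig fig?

Ix ≈ 4726 cm⁴

Decompose the section into non-overlapping parts with the origin at the bottom-left of its bounding rectangle.
Web: 1.2 × 25, A = 30 cm², y = 12.5 cm, Ī = 1562.5 cm⁴.
Top flange (beyond web): 9.3 × 1.2, A = 11.16 cm², y = 24.4 cm, Ī = 1.3392 cm⁴.
Bottom flange (beyond web): 9.3 × 1.2, A = 11.16 cm², y = 0.6 cm, Ī = 1.3392 cm⁴.
Centroid: ȳ = ΣA·y / ΣA = 12.5 cm.
Transfer each piece to the horizontal centroidal axis using Ī + A·d² with d = y − 12.5:
  web: d = 0 cm → contributes +1562.5 cm⁴
  top flange (beyond web): d = 11.9 cm → contributes +1581.71 cm⁴
  bottom flange (beyond web): d = -11.9 cm → contributes +1581.71 cm⁴
Total I = 4725.91 cm⁴.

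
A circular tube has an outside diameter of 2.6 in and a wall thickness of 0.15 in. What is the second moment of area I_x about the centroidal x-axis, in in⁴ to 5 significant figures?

Split into non-overlapping primitives; take the origin at the lower-left of the bounding box.
Outer circle: ⌀2.6, A = 5.309292 in², y = 1.3 in, Ī = 2.243176 in⁴.
Bore (subtracted): ⌀2.3, A = 4.154756 in², y = 1.3 in, Ī = 1.373666 in⁴.
By symmetry the centroid is at mid-height, ȳ = 1.3 in.
All pieces are centred on the centroidal x-axis, so I = ΣĪ (holes subtracted) = 0.8695094 in⁴.

I_x ≈ 0.86951 in⁴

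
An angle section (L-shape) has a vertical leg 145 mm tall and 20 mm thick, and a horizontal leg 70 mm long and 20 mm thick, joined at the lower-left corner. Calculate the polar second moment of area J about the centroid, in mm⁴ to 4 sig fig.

Treat the section as a set of non-overlapping primitives; coordinates are from the bounding-box lower-left.
Vertical leg: 20 × 145, A = 2 900 mm², y = 72.5 mm, Ī = 5 081 042 mm⁴.
Horizontal leg (remainder): 50 × 20, A = 1 000 mm², y = 10 mm, Ī = 33333.3 mm⁴.
Centroid: ȳ = ΣA·y / ΣA = 56.4744 mm.
Transfer each piece to the centroidal x-axis using Ī + A·d² with d = y − 56.4744:
  vertical leg: d = 16.0256 mm → contributes +5 825 823 mm⁴
  horizontal leg (remainder): d = -46.4744 mm → contributes +2 193 199 mm⁴
Total I = 8 019 022 mm⁴.
For the y-axis: x̄ = 18.9744 mm.
Repeating about the centroidal y-axis gives I_y = 1 215 897 mm⁴.
Polar second moment: J = I_x + I_y = 9 234 920 mm⁴.

J ≈ 9.235 × 10⁶ mm⁴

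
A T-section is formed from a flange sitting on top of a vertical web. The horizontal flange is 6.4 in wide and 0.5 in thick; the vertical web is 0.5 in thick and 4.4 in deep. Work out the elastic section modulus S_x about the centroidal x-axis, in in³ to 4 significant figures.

S_x ≈ 3.133 in³

Split into non-overlapping primitives; take the origin at the lower-left of the bounding box.
Flange: 6.4 × 0.5, A = 3.2 in², y = 4.65 in, Ī = 0.0666667 in⁴.
Web: 0.5 × 4.4, A = 2.2 in², y = 2.2 in, Ī = 3.54933 in⁴.
Centroid: ȳ = ΣA·y / ΣA = 3.65185 in.
Transfer each piece to the centroidal x-axis using Ī + A·d² with d = y − 3.65185:
  flange: d = 0.998148 in → contributes +3.25483 in⁴
  web: d = -1.45185 in → contributes +8.18666 in⁴
Total I = 11.4415 in⁴.
Extreme fibre distance c = 3.65185 in; S = I/c = 3.13306 in³.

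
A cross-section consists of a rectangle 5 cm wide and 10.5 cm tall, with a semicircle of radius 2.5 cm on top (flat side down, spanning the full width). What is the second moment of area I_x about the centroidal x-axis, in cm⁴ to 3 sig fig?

I_x ≈ 816 cm⁴

Break the section into simple shapes (no overlaps), measuring from the bottom-left corner of the bounding box.
Rectangular body: 5 × 10.5, A = 52.5 cm², y = 5.25 cm, Ī = 482.34 cm⁴.
Semicircular cap: semicircle r = 2.5, A = 9.8175 cm², y = 11.561 cm, Ī = 4.2874 cm⁴.
Centroid: ȳ = ΣA·y / ΣA = 6.2442 cm.
Transfer each piece to the centroidal x-axis using Ī + A·d² with d = y − 6.2442:
  rectangular body: d = -0.99424 cm → contributes +534.24 cm⁴
  semicircular cap: d = 5.3168 cm → contributes +281.81 cm⁴
Total I = 816.05 cm⁴.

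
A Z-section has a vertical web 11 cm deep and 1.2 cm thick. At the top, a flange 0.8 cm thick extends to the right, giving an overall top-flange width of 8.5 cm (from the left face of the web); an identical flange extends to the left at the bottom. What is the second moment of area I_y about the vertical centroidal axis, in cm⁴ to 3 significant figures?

I_y ≈ 264 cm⁴

Split into non-overlapping primitives; take the origin at the lower-left of the bounding box.
Web: 1.2 × 11, A = 13.2 cm², x = 7.9 cm, Ī = 1.584 cm⁴.
Top flange (beyond web): 7.3 × 0.8, A = 5.84 cm², x = 12.15 cm, Ī = 25.934 cm⁴.
Bottom flange (beyond web): 7.3 × 0.8, A = 5.84 cm², x = 3.65 cm, Ī = 25.934 cm⁴.
Centroid: x̄ = ΣA·x / ΣA = 7.9 cm.
Transfer each piece to the vertical centroidal axis using Ī + A·d² with d = x − 7.9:
  web: d = 0 cm → contributes +1.584 cm⁴
  top flange (beyond web): d = 4.25 cm → contributes +131.42 cm⁴
  bottom flange (beyond web): d = -4.25 cm → contributes +131.42 cm⁴
Total I = 264.42 cm⁴.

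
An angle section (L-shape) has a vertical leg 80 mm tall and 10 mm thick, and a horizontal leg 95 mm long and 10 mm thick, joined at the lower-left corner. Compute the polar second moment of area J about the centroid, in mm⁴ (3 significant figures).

J ≈ 2.39 × 10⁶ mm⁴

Split into non-overlapping primitives; take the origin at the lower-left of the bounding box.
Vertical leg: 10 × 80, A = 800 mm², y = 40 mm, Ī = 426 667 mm⁴.
Horizontal leg (remainder): 85 × 10, A = 850 mm², y = 5 mm, Ī = 7083.3 mm⁴.
Centroid: ȳ = ΣA·y / ΣA = 21.97 mm.
Transfer each piece to the centroidal x-axis using Ī + A·d² with d = y − 21.97:
  vertical leg: d = 18.03 mm → contributes +686 740 mm⁴
  horizontal leg (remainder): d = -16.97 mm → contributes +251 858 mm⁴
Total I = 938 598 mm⁴.
For the y-axis: x̄ = 29.47 mm.
Repeating about the centroidal y-axis gives I_y = 1 448 286 mm⁴.
Polar second moment: J = I_x + I_y = 2 386 884 mm⁴.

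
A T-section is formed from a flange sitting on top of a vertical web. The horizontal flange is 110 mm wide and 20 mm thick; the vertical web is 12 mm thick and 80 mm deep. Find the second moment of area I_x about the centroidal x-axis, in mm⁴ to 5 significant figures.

I_x ≈ 2.2562 × 10⁶ mm⁴

Split into non-overlapping primitives; take the origin at the lower-left of the bounding box.
Flange: 110 × 20, A = 2 200 mm², y = 90 mm, Ī = 73333.33 mm⁴.
Web: 12 × 80, A = 960 mm², y = 40 mm, Ī = 512 000 mm⁴.
Centroid: ȳ = ΣA·y / ΣA = 74.81013 mm.
Transfer each piece to the centroidal x-axis using Ī + A·d² with d = y − 74.81013:
  flange: d = 15.18987 mm → contributes +580944.3 mm⁴
  web: d = -34.81013 mm → contributes +1 675 275 mm⁴
Total I = 2 256 219 mm⁴.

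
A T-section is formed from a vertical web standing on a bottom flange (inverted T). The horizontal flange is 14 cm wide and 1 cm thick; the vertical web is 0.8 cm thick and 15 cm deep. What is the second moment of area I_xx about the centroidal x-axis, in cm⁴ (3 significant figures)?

Split into non-overlapping primitives; take the origin at the lower-left of the bounding box.
Flange: 14 × 1, A = 14 cm², y = 0.5 cm, Ī = 1.1667 cm⁴.
Web: 0.8 × 15, A = 12 cm², y = 8.5 cm, Ī = 225 cm⁴.
Centroid: ȳ = ΣA·y / ΣA = 4.1923 cm.
Transfer each piece to the centroidal x-axis using Ī + A·d² with d = y − 4.1923:
  flange: d = -3.6923 cm → contributes +192.03 cm⁴
  web: d = 4.3077 cm → contributes +447.67 cm⁴
Total I = 639.71 cm⁴.

I_xx ≈ 640 cm⁴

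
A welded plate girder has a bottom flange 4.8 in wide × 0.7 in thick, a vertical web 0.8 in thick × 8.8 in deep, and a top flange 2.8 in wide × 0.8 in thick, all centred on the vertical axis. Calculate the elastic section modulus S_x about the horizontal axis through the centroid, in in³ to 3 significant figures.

S_x ≈ 30.5 in³

Treat the section as a set of non-overlapping primitives; coordinates are from the bounding-box lower-left.
Bottom plate: 4.8 × 0.7, A = 3.36 in², y = 0.35 in, Ī = 0.1372 in⁴.
Web plate: 0.8 × 8.8, A = 7.04 in², y = 5.1 in, Ī = 45.431 in⁴.
Top plate: 2.8 × 0.8, A = 2.24 in², y = 9.9 in, Ī = 0.11947 in⁴.
Centroid: ȳ = ΣA·y / ΣA = 4.688 in.
Transfer each piece to the horizontal axis through the centroid using Ī + A·d² with d = y − 4.688:
  bottom plate: d = -4.338 in → contributes +63.366 in⁴
  web plate: d = 0.41203 in → contributes +46.627 in⁴
  top plate: d = 5.212 in → contributes +60.97 in⁴
Total I = 170.96 in⁴.
Extreme fibre distance c = 5.612 in; S = I/c = 30.463 in³.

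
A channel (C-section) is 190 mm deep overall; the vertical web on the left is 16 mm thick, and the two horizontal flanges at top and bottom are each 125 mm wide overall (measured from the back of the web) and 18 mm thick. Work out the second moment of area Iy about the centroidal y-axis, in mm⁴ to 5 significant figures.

Iy ≈ 1.0641 × 10⁷ mm⁴

Break the section into simple shapes (no overlaps), measuring from the bottom-left corner of the bounding box.
Web: 16 × 190, A = 3 040 mm², x = 8 mm, Ī = 64853.33 mm⁴.
Top flange (beyond web): 109 × 18, A = 1 962 mm², x = 70.5 mm, Ī = 1 942 544 mm⁴.
Bottom flange (beyond web): 109 × 18, A = 1 962 mm², x = 70.5 mm, Ī = 1 942 544 mm⁴.
Centroid: x̄ = ΣA·x / ΣA = 43.21683 mm.
Transfer each piece to the centroidal y-axis using Ī + A·d² with d = x − 43.21683:
  web: d = -35.21683 mm → contributes +3 835 138 mm⁴
  top flange (beyond web): d = 27.28317 mm → contributes +3 403 000 mm⁴
  bottom flange (beyond web): d = 27.28317 mm → contributes +3 403 000 mm⁴
Total I = 10 641 138 mm⁴.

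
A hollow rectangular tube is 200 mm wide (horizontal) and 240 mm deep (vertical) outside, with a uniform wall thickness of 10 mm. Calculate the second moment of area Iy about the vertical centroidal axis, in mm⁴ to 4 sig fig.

Iy ≈ 5.308 × 10⁷ mm⁴

Split into non-overlapping primitives; take the origin at the lower-left of the bounding box.
Outer rectangle: 200 × 240, A = 48 000 mm², x = 100 mm, Ī = 160 000 000 mm⁴.
Inner void (subtracted): 180 × 220, A = 39 600 mm², x = 100 mm, Ī = 106 920 000 mm⁴.
By symmetry the centroid is at mid-width, x̄ = 100 mm.
All pieces are centred on the vertical centroidal axis, so I = ΣĪ (holes subtracted) = 53 080 000 mm⁴.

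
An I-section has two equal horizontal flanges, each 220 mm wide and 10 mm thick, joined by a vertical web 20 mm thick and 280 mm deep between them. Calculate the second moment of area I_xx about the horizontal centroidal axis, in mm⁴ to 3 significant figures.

I_xx ≈ 1.29 × 10⁸ mm⁴

Treat the section as a set of non-overlapping primitives; coordinates are from the bounding-box lower-left.
Bottom flange: 220 × 10, A = 2 200 mm², y = 5 mm, Ī = 18 333 mm⁴.
Web: 20 × 280, A = 5 600 mm², y = 150 mm, Ī = 36 586 667 mm⁴.
Top flange: 220 × 10, A = 2 200 mm², y = 295 mm, Ī = 18 333 mm⁴.
By symmetry the centroid is at mid-height, ȳ = 150 mm.
Transfer each piece to the horizontal centroidal axis using Ī + A·d² with d = y − 150:
  bottom flange: d = -145 mm → contributes +46 273 333 mm⁴
  web: d = 0 mm → contributes +36 586 667 mm⁴
  top flange: d = 145 mm → contributes +46 273 333 mm⁴
Total I = 129 133 333 mm⁴.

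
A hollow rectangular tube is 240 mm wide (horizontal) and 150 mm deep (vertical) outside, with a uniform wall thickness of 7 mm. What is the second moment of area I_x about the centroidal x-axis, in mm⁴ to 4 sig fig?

Split into non-overlapping primitives; take the origin at the lower-left of the bounding box.
Outer rectangle: 240 × 150, A = 36 000 mm², y = 75 mm, Ī = 67 500 000 mm⁴.
Inner void (subtracted): 226 × 136, A = 30 736 mm², y = 75 mm, Ī = 47 374 421 mm⁴.
By symmetry the centroid is at mid-height, ȳ = 75 mm.
All pieces are centred on the centroidal x-axis, so I = ΣĪ (holes subtracted) = 20 125 579 mm⁴.

I_x ≈ 2.013 × 10⁷ mm⁴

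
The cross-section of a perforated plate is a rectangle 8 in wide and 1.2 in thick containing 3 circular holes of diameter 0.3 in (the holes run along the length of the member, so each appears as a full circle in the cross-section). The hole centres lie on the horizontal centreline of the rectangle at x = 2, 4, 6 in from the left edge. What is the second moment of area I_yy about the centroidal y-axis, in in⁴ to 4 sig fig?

Split into non-overlapping primitives; take the origin at the lower-left of the bounding box.
Plate: 8 × 1.2, A = 9.6 in², x = 4 in, Ī = 51.2 in⁴.
Hole 1 (subtracted): ⌀0.3, A = 0.0706858 in², x = 2 in, Ī = 0.000397608 in⁴.
Hole 2 (subtracted): ⌀0.3, A = 0.0706858 in², x = 4 in, Ī = 0.000397608 in⁴.
Hole 3 (subtracted): ⌀0.3, A = 0.0706858 in², x = 6 in, Ī = 0.000397608 in⁴.
By symmetry the centroid is at mid-width, x̄ = 4 in.
Transfer each piece to the centroidal y-axis using Ī + A·d² with d = x − 4:
  plate: d = 0 in → contributes +51.2 in⁴
  hole 1: d = -2 in → contributes −0.283141 in⁴
  hole 2: d = 0 in → contributes −0.000397608 in⁴
  hole 3: d = 2 in → contributes −0.283141 in⁴
Total I = 50.6333 in⁴.

I_yy ≈ 50.63 in⁴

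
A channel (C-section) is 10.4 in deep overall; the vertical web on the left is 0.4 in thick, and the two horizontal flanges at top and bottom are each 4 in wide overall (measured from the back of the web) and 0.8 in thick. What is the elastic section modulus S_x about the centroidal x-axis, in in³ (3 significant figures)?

S_x ≈ 32.8 in³

Decompose the section into non-overlapping parts with the origin at the bottom-left of its bounding rectangle.
Web: 0.4 × 10.4, A = 4.16 in², y = 5.2 in, Ī = 37.495 in⁴.
Top flange (beyond web): 3.6 × 0.8, A = 2.88 in², y = 10 in, Ī = 0.1536 in⁴.
Bottom flange (beyond web): 3.6 × 0.8, A = 2.88 in², y = 0.4 in, Ī = 0.1536 in⁴.
By symmetry the centroid is at mid-height, ȳ = 5.2 in.
Transfer each piece to the centroidal x-axis using Ī + A·d² with d = y − 5.2:
  web: d = 0 in → contributes +37.495 in⁴
  top flange (beyond web): d = 4.8 in → contributes +66.509 in⁴
  bottom flange (beyond web): d = -4.8 in → contributes +66.509 in⁴
Total I = 170.51 in⁴.
Extreme fibre distance c = 5.2 in; S = I/c = 32.791 in³.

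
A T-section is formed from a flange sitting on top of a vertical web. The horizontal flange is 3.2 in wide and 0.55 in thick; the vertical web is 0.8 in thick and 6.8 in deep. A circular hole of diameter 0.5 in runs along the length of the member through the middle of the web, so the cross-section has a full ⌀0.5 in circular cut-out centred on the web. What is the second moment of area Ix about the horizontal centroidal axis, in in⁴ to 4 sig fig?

Split into non-overlapping primitives; take the origin at the lower-left of the bounding box.
Flange: 3.2 × 0.55, A = 1.76 in², y = 7.075 in, Ī = 0.0443667 in⁴.
Web: 0.8 × 6.8, A = 5.44 in², y = 3.4 in, Ī = 20.9621 in⁴.
Hole (subtracted): ⌀0.5, A = 0.19635 in², y = 3.4 in, Ī = 0.00306796 in⁴.
Centroid: ȳ = ΣA·y / ΣA = 4.32352 in.
Transfer each piece to the horizontal centroidal axis using Ī + A·d² with d = y − 4.32352:
  flange: d = 2.75148 in → contributes +13.3687 in⁴
  web: d = -0.923518 in → contributes +25.6018 in⁴
  hole: d = -0.923518 in → contributes −0.170532 in⁴
Total I = 38.8 in⁴.

Ix ≈ 38.80 in⁴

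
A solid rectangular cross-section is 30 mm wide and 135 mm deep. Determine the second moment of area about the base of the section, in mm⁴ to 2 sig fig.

The section: 30 × 135, A = 4 050 mm², y = 67.5 mm, Ī = 6 150 938 mm⁴.
Transfer it to a horizontal axis along the bottom face using Ī + A·d² with d = y − 0:
  the section: d = 67.5 mm → contributes +24 603 750 mm⁴
Total I = 24 603 750 mm⁴.

I_base ≈ 2.5 × 10⁷ mm⁴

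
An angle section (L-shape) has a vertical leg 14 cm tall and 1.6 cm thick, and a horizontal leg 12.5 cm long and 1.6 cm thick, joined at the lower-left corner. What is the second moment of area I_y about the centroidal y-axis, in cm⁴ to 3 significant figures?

I_y ≈ 560 cm⁴

Split into non-overlapping primitives; take the origin at the lower-left of the bounding box.
Vertical leg: 1.6 × 14, A = 22.4 cm², x = 0.8 cm, Ī = 4.7787 cm⁴.
Horizontal leg (remainder): 10.9 × 1.6, A = 17.44 cm², x = 7.05 cm, Ī = 172.67 cm⁴.
Centroid: x̄ = ΣA·x / ΣA = 3.5359 cm.
Transfer each piece to the centroidal y-axis using Ī + A·d² with d = x − 3.5359:
  vertical leg: d = -2.7359 cm → contributes +172.45 cm⁴
  horizontal leg (remainder): d = 3.5141 cm → contributes +388.03 cm⁴
Total I = 560.48 cm⁴.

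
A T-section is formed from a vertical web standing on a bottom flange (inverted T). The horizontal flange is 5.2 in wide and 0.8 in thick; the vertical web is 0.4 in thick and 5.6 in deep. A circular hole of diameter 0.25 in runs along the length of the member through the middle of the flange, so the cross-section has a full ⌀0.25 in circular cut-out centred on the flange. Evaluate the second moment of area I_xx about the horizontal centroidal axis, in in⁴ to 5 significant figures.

I_xx ≈ 20.923 in⁴

Decompose the section into non-overlapping parts with the origin at the bottom-left of its bounding rectangle.
Flange: 5.2 × 0.8, A = 4.16 in², y = 0.4 in, Ī = 0.2218667 in⁴.
Web: 0.4 × 5.6, A = 2.24 in², y = 3.6 in, Ī = 5.853867 in⁴.
Hole (subtracted): ⌀0.25, A = 0.04908739 in², y = 0.4 in, Ī = 0.0001917476 in⁴.
Centroid: ȳ = ΣA·y / ΣA = 1.528657 in.
Transfer each piece to the horizontal centroidal axis using Ī + A·d² with d = y − 1.528657:
  flange: d = -1.128657 in → contributes +5.521149 in⁴
  web: d = 2.071343 in → contributes +15.4645 in⁴
  hole: d = -1.128657 in → contributes −0.06272249 in⁴
Total I = 20.92293 in⁴.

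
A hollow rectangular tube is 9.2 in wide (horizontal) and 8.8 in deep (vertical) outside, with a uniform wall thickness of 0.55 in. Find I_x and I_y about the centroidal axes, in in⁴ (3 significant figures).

Break the section into simple shapes (no overlaps), measuring from the bottom-left corner of the bounding box.
Outer rectangle: 9.2 × 8.8, A = 80.96 in², y = 4.4 in, Ī = 522.46 in⁴.
Inner void (subtracted): 8.1 × 7.7, A = 62.37 in², y = 4.4 in, Ī = 308.16 in⁴.
By symmetry the centroid is at mid-height, ȳ = 4.4 in.
All pieces are centred on the centroidal x-axis, so I = ΣĪ (holes subtracted) = 214.3 in⁴.
Repeating about the centroidal y-axis gives I_y = 230.03 in⁴.

I_x ≈ 214 in⁴, I_y ≈ 230 in⁴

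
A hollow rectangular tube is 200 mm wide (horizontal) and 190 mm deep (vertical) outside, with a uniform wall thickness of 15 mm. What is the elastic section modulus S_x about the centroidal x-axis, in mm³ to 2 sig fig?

Split into non-overlapping primitives; take the origin at the lower-left of the bounding box.
Outer rectangle: 200 × 190, A = 38 000 mm², y = 95 mm, Ī = 114 316 667 mm⁴.
Inner void (subtracted): 170 × 160, A = 27 200 mm², y = 95 mm, Ī = 58 026 667 mm⁴.
By symmetry the centroid is at mid-height, ȳ = 95 mm.
All pieces are centred on the centroidal x-axis, so I = ΣĪ (holes subtracted) = 56 290 000 mm⁴.
Extreme fibre distance c = 95 mm; S = I/c = 592 526 mm³.

S_x ≈ 5.9 × 10⁵ mm³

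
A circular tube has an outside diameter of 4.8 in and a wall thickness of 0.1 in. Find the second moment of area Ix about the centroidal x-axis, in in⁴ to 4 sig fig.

Decompose the section into non-overlapping parts with the origin at the bottom-left of its bounding rectangle.
Outer circle: ⌀4.8, A = 18.0956 in², y = 2.4 in, Ī = 26.0576 in⁴.
Bore (subtracted): ⌀4.6, A = 16.619 in², y = 2.4 in, Ī = 21.9787 in⁴.
By symmetry the centroid is at mid-height, ȳ = 2.4 in.
All pieces are centred on the centroidal x-axis, so I = ΣĪ (holes subtracted) = 4.07897 in⁴.

Ix ≈ 4.079 in⁴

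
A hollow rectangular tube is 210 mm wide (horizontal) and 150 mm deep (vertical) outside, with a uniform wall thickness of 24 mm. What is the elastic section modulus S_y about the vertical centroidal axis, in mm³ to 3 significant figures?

S_y ≈ 7.58 × 10⁵ mm³

Treat the section as a set of non-overlapping primitives; coordinates are from the bounding-box lower-left.
Outer rectangle: 210 × 150, A = 31 500 mm², x = 105 mm, Ī = 115 762 500 mm⁴.
Inner void (subtracted): 162 × 102, A = 16 524 mm², x = 105 mm, Ī = 36 137 988 mm⁴.
By symmetry the centroid is at mid-width, x̄ = 105 mm.
All pieces are centred on the vertical centroidal axis, so I = ΣĪ (holes subtracted) = 79 624 512 mm⁴.
Extreme fibre distance c = 105 mm; S = I/c = 758 329 mm³.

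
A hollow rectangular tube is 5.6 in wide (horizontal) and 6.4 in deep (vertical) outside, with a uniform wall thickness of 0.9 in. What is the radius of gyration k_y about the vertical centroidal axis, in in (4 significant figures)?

k_y ≈ 1.989 in

Treat the section as a set of non-overlapping primitives; coordinates are from the bounding-box lower-left.
Outer rectangle: 5.6 × 6.4, A = 35.84 in², x = 2.8 in, Ī = 93.6619 in⁴.
Inner void (subtracted): 3.8 × 4.6, A = 17.48 in², x = 2.8 in, Ī = 21.0343 in⁴.
By symmetry the centroid is at mid-width, x̄ = 2.8 in.
All pieces are centred on the vertical centroidal axis, so I = ΣĪ (holes subtracted) = 72.6276 in⁴.
Radius of gyration: k = √(I/A) = √(72.6276 / 18.36) = 1.98891 in.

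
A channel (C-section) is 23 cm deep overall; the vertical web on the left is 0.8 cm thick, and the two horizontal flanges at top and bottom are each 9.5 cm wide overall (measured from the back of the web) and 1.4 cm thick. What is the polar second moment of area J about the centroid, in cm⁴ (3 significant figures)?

J ≈ 4050 cm⁴

Split into non-overlapping primitives; take the origin at the lower-left of the bounding box.
Web: 0.8 × 23, A = 18.4 cm², y = 11.5 cm, Ī = 811.13 cm⁴.
Top flange (beyond web): 8.7 × 1.4, A = 12.18 cm², y = 22.3 cm, Ī = 1.9894 cm⁴.
Bottom flange (beyond web): 8.7 × 1.4, A = 12.18 cm², y = 0.7 cm, Ī = 1.9894 cm⁴.
By symmetry the centroid is at mid-height, ȳ = 11.5 cm.
Transfer each piece to the centroidal x-axis using Ī + A·d² with d = y − 11.5:
  web: d = 0 cm → contributes +811.13 cm⁴
  top flange (beyond web): d = 10.8 cm → contributes +1422.7 cm⁴
  bottom flange (beyond web): d = -10.8 cm → contributes +1422.7 cm⁴
Total I = 3656.5 cm⁴.
For the y-axis: x̄ = 3.106 cm.
Repeating about the centroidal y-axis gives I_y = 391.14 cm⁴.
Polar second moment: J = I_x + I_y = 4047.6 cm⁴.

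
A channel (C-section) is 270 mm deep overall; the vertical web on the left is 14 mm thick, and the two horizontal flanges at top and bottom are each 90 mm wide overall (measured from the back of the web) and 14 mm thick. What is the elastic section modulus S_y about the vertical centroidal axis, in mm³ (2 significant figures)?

S_y ≈ 5.8 × 10⁴ mm³

Decompose the section into non-overlapping parts with the origin at the bottom-left of its bounding rectangle.
Web: 14 × 270, A = 3 780 mm², x = 7 mm, Ī = 61 740 mm⁴.
Top flange (beyond web): 76 × 14, A = 1 064 mm², x = 52 mm, Ī = 512 139 mm⁴.
Bottom flange (beyond web): 76 × 14, A = 1 064 mm², x = 52 mm, Ī = 512 139 mm⁴.
Centroid: x̄ = ΣA·x / ΣA = 23.21 mm.
Transfer each piece to the vertical centroidal axis using Ī + A·d² with d = x − 23.21:
  web: d = -16.21 mm → contributes +1 054 808 mm⁴
  top flange (beyond web): d = 28.79 mm → contributes +1 394 140 mm⁴
  bottom flange (beyond web): d = 28.79 mm → contributes +1 394 140 mm⁴
Total I = 3 843 088 mm⁴.
Extreme fibre distance c = 66.79 mm; S = I/c = 57 539 mm³.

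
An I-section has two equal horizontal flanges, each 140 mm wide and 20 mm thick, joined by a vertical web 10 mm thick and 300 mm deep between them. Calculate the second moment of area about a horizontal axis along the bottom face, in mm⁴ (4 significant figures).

Decompose the section into non-overlapping parts with the origin at the bottom-left of its bounding rectangle.
Bottom flange: 140 × 20, A = 2 800 mm², y = 10 mm, Ī = 93333.3 mm⁴.
Web: 10 × 300, A = 3 000 mm², y = 170 mm, Ī = 22 500 000 mm⁴.
Top flange: 140 × 20, A = 2 800 mm², y = 330 mm, Ī = 93333.3 mm⁴.
Transfer each piece to the base of the section using Ī + A·d² with d = y − 0:
  bottom flange: d = 10 mm → contributes +373 333 mm⁴
  web: d = 170 mm → contributes +109 200 000 mm⁴
  top flange: d = 330 mm → contributes +305 013 333 mm⁴
Total I = 414 586 667 mm⁴.

I_base ≈ 4.146 × 10⁸ mm⁴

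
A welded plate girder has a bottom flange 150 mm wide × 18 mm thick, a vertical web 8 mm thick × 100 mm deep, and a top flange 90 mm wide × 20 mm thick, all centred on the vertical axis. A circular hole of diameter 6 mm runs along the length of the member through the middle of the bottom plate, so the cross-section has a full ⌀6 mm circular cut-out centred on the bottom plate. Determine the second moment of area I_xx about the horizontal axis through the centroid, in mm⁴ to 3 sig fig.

Split into non-overlapping primitives; take the origin at the lower-left of the bounding box.
Bottom plate: 150 × 18, A = 2 700 mm², y = 9 mm, Ī = 72 900 mm⁴.
Web plate: 8 × 100, A = 800 mm², y = 68 mm, Ī = 666 667 mm⁴.
Top plate: 90 × 20, A = 1 800 mm², y = 128 mm, Ī = 60 000 mm⁴.
Hole (subtracted): ⌀6, A = 28.274 mm², y = 9 mm, Ī = 63.617 mm⁴.
Centroid: ȳ = ΣA·y / ΣA = 58.585 mm.
Transfer each piece to the horizontal axis through the centroid using Ī + A·d² with d = y − 58.585:
  bottom plate: d = -49.585 mm → contributes +6 711 390 mm⁴
  web plate: d = 9.4147 mm → contributes +737 576 mm⁴
  top plate: d = 69.415 mm → contributes +8 733 126 mm⁴
  hole: d = -49.585 mm → contributes −69 582 mm⁴
Total I = 16 112 511 mm⁴.

I_xx ≈ 1.61 × 10⁷ mm⁴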